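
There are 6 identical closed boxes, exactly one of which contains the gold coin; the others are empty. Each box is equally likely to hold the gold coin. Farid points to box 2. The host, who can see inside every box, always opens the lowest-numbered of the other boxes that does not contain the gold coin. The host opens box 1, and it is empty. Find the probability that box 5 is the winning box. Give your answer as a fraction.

Condition on the true location of the gold coin.
If it is in box 1 (prior 1/6): the host opened box 1, so this case is ruled out; weight (1/6)·0 = 0.
If it is in any of boxes 2, 3, 4, 5, and 6 (prior 1/6 each): box 1 is the lowest-numbered option available, probability 1; weight (1/6)·1 = 1/6 each.
The weights sum to 5/6.
So P(the gold coin in box 5 | the host opened box 1) = (1/6) / (5/6) = 1/5.

1/5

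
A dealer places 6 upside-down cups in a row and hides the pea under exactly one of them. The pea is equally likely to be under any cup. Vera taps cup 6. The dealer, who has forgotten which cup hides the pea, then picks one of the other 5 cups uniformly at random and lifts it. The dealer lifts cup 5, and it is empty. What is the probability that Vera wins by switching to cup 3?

Consider each possible location of the pea in turn.
If it is under any of cups 1, 2, 3, 4, and 6 (prior 1/6 each): the dealer picks cup 5 with probability 1/5 regardless, and it is not the prize; weight (1/6)·(1/5) = 1/30 each.
If it is under cup 5 (prior 1/6): the dealer opened cup 5, so this case is ruled out; weight (1/6)·0 = 0.
The weights sum to 1/6.
So P(the pea under cup 3 | the dealer opened cup 5) = (1/30) / (1/6) = 1/5.

1/5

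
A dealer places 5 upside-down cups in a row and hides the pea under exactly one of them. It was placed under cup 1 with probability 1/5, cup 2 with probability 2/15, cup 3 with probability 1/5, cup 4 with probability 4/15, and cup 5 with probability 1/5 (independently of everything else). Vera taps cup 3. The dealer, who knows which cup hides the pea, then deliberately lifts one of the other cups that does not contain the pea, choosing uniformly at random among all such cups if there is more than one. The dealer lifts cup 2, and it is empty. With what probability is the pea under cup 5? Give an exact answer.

12/49

Consider each possible location of the pea in turn.
If it is under either of cups 1 and 5 (prior 1/5 each): the dealer has 3 equally likely choices, so probability 1/3; weight (1/5)·(1/3) = 1/15 each.
If it is under cup 2 (prior 2/15): the dealer opened cup 2, so this case is ruled out; weight (2/15)·0 = 0.
If it is under cup 3 (prior 1/5): the dealer has 4 equally likely choices, so probability 1/4; weight (1/5)·(1/4) = 1/20.
If it is under cup 4 (prior 4/15): the dealer has 3 equally likely choices, so probability 1/3; weight (4/15)·(1/3) = 4/45.
The weights sum to 49/180.
So P(the pea under cup 5 | the dealer opened cup 2) = (1/15) / (49/180) = 12/49.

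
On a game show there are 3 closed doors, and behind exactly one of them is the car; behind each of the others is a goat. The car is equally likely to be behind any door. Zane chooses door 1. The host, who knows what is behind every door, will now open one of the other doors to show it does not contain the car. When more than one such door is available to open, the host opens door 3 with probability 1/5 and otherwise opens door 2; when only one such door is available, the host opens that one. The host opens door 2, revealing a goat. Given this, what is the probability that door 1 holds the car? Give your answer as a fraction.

4/9

Condition on the true location of the car.
If it is behind door 1 (prior 1/3): door 3 is available but not opened, probability 4/5; weight (1/3)·(4/5) = 4/15.
If it is behind door 2 (prior 1/3): the host opened door 2, so this case is ruled out; weight (1/3)·0 = 0.
If it is behind door 3 (prior 1/3): only door 2 is available, probability 1; weight (1/3)·1 = 1/3.
The weights sum to 3/5.
So P(the car behind door 1 | the host opened door 2) = (4/15) / (3/5) = 4/9.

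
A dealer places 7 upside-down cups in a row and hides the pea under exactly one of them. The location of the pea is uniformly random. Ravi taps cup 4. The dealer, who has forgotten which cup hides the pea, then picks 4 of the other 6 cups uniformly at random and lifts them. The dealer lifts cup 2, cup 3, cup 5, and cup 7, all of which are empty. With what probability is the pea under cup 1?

Consider each possible location of the pea in turn.
If it is under any of cups 1, 4, and 6 (prior 1/7 each): the dealer picks exactly this set with probability 1/15 regardless, and none is the prize; weight (1/7)·(1/15) = 1/105 each.
If it is under any of cups 2, 3, 5, and 7 (prior 1/7 each): that cup was opened and seen not to hold the prize — ruled out; weight (1/7)·0 = 0 each.
The weights sum to 1/35.
So P(the pea under cup 1 | the dealer opened cup 2, cup 3, cup 5, and cup 7) = (1/105) / (1/35) = 1/3.

1/3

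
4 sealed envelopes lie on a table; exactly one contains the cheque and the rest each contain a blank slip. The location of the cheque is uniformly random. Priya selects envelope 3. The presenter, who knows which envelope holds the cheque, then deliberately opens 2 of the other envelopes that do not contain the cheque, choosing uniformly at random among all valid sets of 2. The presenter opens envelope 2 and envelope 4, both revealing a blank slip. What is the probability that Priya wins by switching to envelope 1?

3/4

Consider each possible location of the cheque in turn.
If it is in envelope 1 (prior 1/4): the presenter has no choice, probability 1; weight (1/4)·1 = 1/4.
If it is in either of envelopes 2 and 4 (prior 1/4 each): that envelope was opened and seen not to hold the prize — ruled out; weight (1/4)·0 = 0 each.
If it is in envelope 3 (prior 1/4): the presenter has 3 equally likely choices, so probability 1/3; weight (1/4)·(1/3) = 1/12.
The weights sum to 1/3.
So P(the cheque in envelope 1 | the presenter opened envelope 2 and envelope 4) = (1/4) / (1/3) = 3/4.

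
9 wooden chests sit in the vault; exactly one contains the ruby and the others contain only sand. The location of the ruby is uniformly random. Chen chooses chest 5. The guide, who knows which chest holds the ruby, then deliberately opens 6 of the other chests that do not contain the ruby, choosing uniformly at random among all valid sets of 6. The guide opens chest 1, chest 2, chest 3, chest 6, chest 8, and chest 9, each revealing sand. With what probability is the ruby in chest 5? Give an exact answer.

1/9

Apply Bayes' rule, conditioning on where the ruby actually is.
If it is in any of chests 1, 2, 3, 6, 8, and 9 (prior 1/9 each): that chest was opened and seen not to hold the prize — ruled out; weight (1/9)·0 = 0 each.
If it is in either of chests 4 and 7 (prior 1/9 each): the guide has 7 equally likely choices, so probability 1/7; weight (1/9)·(1/7) = 1/63 each.
If it is in chest 5 (prior 1/9): the guide has 28 equally likely choices, so probability 1/28; weight (1/9)·(1/28) = 1/252.
The weights sum to 1/28.
So P(the ruby in chest 5 | the guide opened chest 1, chest 2, chest 3, chest 6, chest 8, and chest 9) = (1/252) / (1/28) = 1/9.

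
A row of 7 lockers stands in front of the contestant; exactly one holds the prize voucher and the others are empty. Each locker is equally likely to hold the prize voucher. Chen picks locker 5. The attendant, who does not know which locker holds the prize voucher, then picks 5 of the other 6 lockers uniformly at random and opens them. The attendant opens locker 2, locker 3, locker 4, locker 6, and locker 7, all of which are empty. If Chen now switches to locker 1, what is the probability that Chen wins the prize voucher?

1/2

Because the attendant chose which lockers to open without knowing where the prize voucher is, the choice is independent of the prize location. Learning that none of the 5 opened lockers holds the prize voucher simply rules out those 5 locations and leaves the remaining 2 lockers still equally likely by symmetry.
So P(the prize voucher in locker 1) = 1/2.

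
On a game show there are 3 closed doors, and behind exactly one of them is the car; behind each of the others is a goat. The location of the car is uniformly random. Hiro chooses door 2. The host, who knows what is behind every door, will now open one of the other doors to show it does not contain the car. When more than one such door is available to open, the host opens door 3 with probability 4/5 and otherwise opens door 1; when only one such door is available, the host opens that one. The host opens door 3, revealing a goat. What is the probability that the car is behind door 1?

Condition on the true location of the car.
If it is behind door 1 (prior 1/3): only door 3 is available, probability 1; weight (1/3)·1 = 1/3.
If it is behind door 2 (prior 1/3): door 3 is available, opened with probability 4/5; weight (1/3)·(4/5) = 4/15.
If it is behind door 3 (prior 1/3): the host opened door 3, so this case is ruled out; weight (1/3)·0 = 0.
The weights sum to 3/5.
So P(the car behind door 1 | the host opened door 3) = (1/3) / (3/5) = 5/9.

5/9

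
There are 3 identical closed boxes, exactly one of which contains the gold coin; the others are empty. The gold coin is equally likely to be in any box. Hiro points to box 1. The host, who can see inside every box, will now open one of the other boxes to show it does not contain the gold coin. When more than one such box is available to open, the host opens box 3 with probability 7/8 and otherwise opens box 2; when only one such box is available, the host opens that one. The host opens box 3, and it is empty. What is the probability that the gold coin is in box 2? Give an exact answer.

Apply Bayes' rule, conditioning on where the gold coin actually is.
If it is in box 1 (prior 1/3): box 3 is available, opened with probability 7/8; weight (1/3)·(7/8) = 7/24.
If it is in box 2 (prior 1/3): only box 3 is available, probability 1; weight (1/3)·1 = 1/3.
If it is in box 3 (prior 1/3): the host opened box 3, so this case is ruled out; weight (1/3)·0 = 0.
The weights sum to 5/8.
So P(the gold coin in box 2 | the host opened box 3) = (1/3) / (5/8) = 8/15.

8/15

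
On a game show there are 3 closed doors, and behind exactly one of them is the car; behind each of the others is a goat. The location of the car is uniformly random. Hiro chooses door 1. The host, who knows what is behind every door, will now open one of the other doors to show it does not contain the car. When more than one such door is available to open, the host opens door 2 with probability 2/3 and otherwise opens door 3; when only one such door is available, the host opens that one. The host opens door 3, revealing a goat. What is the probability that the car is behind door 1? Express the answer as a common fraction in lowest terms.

Condition on the true location of the car.
If it is behind door 1 (prior 1/3): door 2 is available but not opened, probability 1/3; weight (1/3)·(1/3) = 1/9.
If it is behind door 2 (prior 1/3): only door 3 is available, probability 1; weight (1/3)·1 = 1/3.
If it is behind door 3 (prior 1/3): the host opened door 3, so this case is ruled out; weight (1/3)·0 = 0.
The weights sum to 4/9.
So P(the car behind door 1 | the host opened door 3) = (1/9) / (4/9) = 1/4.

1/4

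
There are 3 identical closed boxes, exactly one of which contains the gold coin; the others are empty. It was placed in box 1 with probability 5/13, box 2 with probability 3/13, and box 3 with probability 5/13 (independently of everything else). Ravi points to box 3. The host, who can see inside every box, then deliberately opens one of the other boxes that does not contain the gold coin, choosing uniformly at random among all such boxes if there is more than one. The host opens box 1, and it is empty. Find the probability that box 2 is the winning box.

6/11

Consider each possible location of the gold coin in turn.
If it is in box 1 (prior 5/13): the host opened box 1, so this case is ruled out; weight (5/13)·0 = 0.
If it is in box 2 (prior 3/13): the host has no choice, probability 1; weight (3/13)·1 = 3/13.
If it is in box 3 (prior 5/13): the host has 2 equally likely choices, so probability 1/2; weight (5/13)·(1/2) = 5/26.
The weights sum to 11/26.
So P(the gold coin in box 2 | the host opened box 1) = (3/13) / (11/26) = 6/11.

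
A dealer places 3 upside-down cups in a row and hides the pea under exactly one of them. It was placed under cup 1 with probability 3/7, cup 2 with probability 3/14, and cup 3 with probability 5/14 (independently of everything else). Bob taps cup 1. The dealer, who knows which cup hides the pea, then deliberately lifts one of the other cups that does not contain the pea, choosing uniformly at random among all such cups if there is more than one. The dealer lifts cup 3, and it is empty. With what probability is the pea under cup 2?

Apply Bayes' rule, conditioning on where the pea actually is.
If it is under cup 1 (prior 3/7): the dealer has 2 equally likely choices, so probability 1/2; weight (3/7)·(1/2) = 3/14.
If it is under cup 2 (prior 3/14): the dealer has no choice, probability 1; weight (3/14)·1 = 3/14.
If it is under cup 3 (prior 5/14): the dealer opened cup 3, so this case is ruled out; weight (5/14)·0 = 0.
The weights sum to 3/7.
So P(the pea under cup 2 | the dealer opened cup 3) = (3/14) / (3/7) = 1/2.

1/2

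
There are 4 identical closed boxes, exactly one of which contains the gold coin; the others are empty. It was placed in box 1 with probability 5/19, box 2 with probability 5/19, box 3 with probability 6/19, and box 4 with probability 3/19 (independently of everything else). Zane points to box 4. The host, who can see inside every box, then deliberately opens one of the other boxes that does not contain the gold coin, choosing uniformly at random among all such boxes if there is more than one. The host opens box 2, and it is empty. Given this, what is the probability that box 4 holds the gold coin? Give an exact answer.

2/13

Consider each possible location of the gold coin in turn.
If it is in box 1 (prior 5/19): the host has 2 equally likely choices, so probability 1/2; weight (5/19)·(1/2) = 5/38.
If it is in box 2 (prior 5/19): the host opened box 2, so this case is ruled out; weight (5/19)·0 = 0.
If it is in box 3 (prior 6/19): the host has 2 equally likely choices, so probability 1/2; weight (6/19)·(1/2) = 3/19.
If it is in box 4 (prior 3/19): the host has 3 equally likely choices, so probability 1/3; weight (3/19)·(1/3) = 1/19.
The weights sum to 13/38.
So P(the gold coin in box 4 | the host opened box 2) = (1/19) / (13/38) = 2/13.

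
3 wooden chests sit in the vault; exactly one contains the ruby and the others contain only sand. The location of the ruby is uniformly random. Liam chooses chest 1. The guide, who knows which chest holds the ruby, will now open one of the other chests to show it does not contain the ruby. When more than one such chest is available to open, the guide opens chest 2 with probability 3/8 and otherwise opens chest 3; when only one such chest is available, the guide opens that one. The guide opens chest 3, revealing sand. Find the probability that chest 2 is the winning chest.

Consider each possible location of the ruby in turn.
If it is in chest 1 (prior 1/3): chest 2 is available but not opened, probability 5/8; weight (1/3)·(5/8) = 5/24.
If it is in chest 2 (prior 1/3): only chest 3 is available, probability 1; weight (1/3)·1 = 1/3.
If it is in chest 3 (prior 1/3): the guide opened chest 3, so this case is ruled out; weight (1/3)·0 = 0.
The weights sum to 13/24.
So P(the ruby in chest 2 | the guide opened chest 3) = (1/3) / (13/24) = 8/13.

8/13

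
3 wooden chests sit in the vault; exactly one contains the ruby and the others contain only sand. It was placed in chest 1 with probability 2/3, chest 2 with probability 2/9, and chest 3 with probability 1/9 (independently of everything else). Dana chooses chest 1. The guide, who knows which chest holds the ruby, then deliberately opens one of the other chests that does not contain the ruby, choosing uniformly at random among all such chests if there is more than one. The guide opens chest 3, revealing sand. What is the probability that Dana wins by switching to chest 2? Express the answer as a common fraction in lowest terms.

Apply Bayes' rule, conditioning on where the ruby actually is.
If it is in chest 1 (prior 2/3): the guide has 2 equally likely choices, so probability 1/2; weight (2/3)·(1/2) = 1/3.
If it is in chest 2 (prior 2/9): the guide has no choice, probability 1; weight (2/9)·1 = 2/9.
If it is in chest 3 (prior 1/9): the guide opened chest 3, so this case is ruled out; weight (1/9)·0 = 0.
The weights sum to 5/9.
So P(the ruby in chest 2 | the guide opened chest 3) = (2/9) / (5/9) = 2/5.

2/5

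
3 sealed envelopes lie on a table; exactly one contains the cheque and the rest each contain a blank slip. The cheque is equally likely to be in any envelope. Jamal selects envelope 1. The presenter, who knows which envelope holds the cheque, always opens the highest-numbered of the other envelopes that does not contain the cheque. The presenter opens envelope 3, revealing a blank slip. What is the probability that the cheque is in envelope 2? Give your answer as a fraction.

Condition on the true location of the cheque.
If it is in either of envelopes 1 and 2 (prior 1/3 each): envelope 3 is the highest-numbered option available, probability 1; weight (1/3)·1 = 1/3 each.
If it is in envelope 3 (prior 1/3): the presenter opened envelope 3, so this case is ruled out; weight (1/3)·0 = 0.
The weights sum to 2/3.
So P(the cheque in envelope 2 | the presenter opened envelope 3) = (1/3) / (2/3) = 1/2.

1/2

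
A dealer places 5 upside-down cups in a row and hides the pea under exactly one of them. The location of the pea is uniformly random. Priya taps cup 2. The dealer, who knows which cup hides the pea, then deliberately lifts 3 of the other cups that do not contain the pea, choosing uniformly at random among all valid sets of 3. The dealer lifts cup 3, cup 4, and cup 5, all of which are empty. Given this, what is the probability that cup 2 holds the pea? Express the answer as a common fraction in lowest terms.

1/5

Consider each possible location of the pea in turn.
If it is under cup 1 (prior 1/5): the dealer has no choice, probability 1; weight (1/5)·1 = 1/5.
If it is under cup 2 (prior 1/5): the dealer has 4 equally likely choices, so probability 1/4; weight (1/5)·(1/4) = 1/20.
If it is under any of cups 3, 4, and 5 (prior 1/5 each): that cup was opened and seen not to hold the prize — ruled out; weight (1/5)·0 = 0 each.
The weights sum to 1/4.
So P(the pea under cup 2 | the dealer opened cup 3, cup 4, and cup 5) = (1/20) / (1/4) = 1/5.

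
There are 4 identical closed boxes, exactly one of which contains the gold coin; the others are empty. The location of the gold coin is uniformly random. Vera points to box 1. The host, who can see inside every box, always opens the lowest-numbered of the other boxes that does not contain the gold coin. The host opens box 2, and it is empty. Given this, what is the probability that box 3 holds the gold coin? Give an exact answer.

1/3

Apply Bayes' rule, conditioning on where the gold coin actually is.
If it is in any of boxes 1, 3, and 4 (prior 1/4 each): box 2 is the lowest-numbered option available, probability 1; weight (1/4)·1 = 1/4 each.
If it is in box 2 (prior 1/4): the host opened box 2, so this case is ruled out; weight (1/4)·0 = 0.
The weights sum to 3/4.
So P(the gold coin in box 3 | the host opened box 2) = (1/4) / (3/4) = 1/3.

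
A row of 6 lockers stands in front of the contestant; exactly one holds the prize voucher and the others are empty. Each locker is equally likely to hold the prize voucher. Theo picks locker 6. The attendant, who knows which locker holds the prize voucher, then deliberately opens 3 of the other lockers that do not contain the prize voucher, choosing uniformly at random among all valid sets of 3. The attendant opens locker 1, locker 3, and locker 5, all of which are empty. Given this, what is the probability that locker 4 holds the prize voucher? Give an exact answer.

5/12

Consider each possible location of the prize voucher in turn.
If it is in any of lockers 1, 3, and 5 (prior 1/6 each): that locker was opened and seen not to hold the prize — ruled out; weight (1/6)·0 = 0 each.
If it is in either of lockers 2 and 4 (prior 1/6 each): the attendant has 4 equally likely choices, so probability 1/4; weight (1/6)·(1/4) = 1/24 each.
If it is in locker 6 (prior 1/6): the attendant has 10 equally likely choices, so probability 1/10; weight (1/6)·(1/10) = 1/60.
The weights sum to 1/10.
So P(the prize voucher in locker 4 | the attendant opened locker 1, locker 3, and locker 5) = (1/24) / (1/10) = 5/12.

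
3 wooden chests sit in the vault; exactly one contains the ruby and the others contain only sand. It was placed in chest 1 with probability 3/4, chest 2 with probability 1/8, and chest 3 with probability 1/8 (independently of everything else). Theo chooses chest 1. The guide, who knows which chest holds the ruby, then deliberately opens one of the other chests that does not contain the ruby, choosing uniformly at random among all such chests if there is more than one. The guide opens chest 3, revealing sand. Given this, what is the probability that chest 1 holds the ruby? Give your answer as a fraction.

Apply Bayes' rule, conditioning on where the ruby actually is.
If it is in chest 1 (prior 3/4): the guide has 2 equally likely choices, so probability 1/2; weight (3/4)·(1/2) = 3/8.
If it is in chest 2 (prior 1/8): the guide has no choice, probability 1; weight (1/8)·1 = 1/8.
If it is in chest 3 (prior 1/8): the guide opened chest 3, so this case is ruled out; weight (1/8)·0 = 0.
The weights sum to 1/2.
So P(the ruby in chest 1 | the guide opened chest 3) = (3/8) / (1/2) = 3/4.

3/4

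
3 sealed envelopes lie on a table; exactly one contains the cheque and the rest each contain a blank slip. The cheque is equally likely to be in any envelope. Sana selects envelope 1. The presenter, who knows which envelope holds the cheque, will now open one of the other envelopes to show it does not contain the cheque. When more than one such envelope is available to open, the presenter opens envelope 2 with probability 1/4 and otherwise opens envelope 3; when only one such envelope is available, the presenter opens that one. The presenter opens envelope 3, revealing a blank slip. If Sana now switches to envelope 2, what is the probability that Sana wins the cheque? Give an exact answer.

4/7

Consider each possible location of the cheque in turn.
If it is in envelope 1 (prior 1/3): envelope 2 is available but not opened, probability 3/4; weight (1/3)·(3/4) = 1/4.
If it is in envelope 2 (prior 1/3): only envelope 3 is available, probability 1; weight (1/3)·1 = 1/3.
If it is in envelope 3 (prior 1/3): the presenter opened envelope 3, so this case is ruled out; weight (1/3)·0 = 0.
The weights sum to 7/12.
So P(the cheque in envelope 2 | the presenter opened envelope 3) = (1/3) / (7/12) = 4/7.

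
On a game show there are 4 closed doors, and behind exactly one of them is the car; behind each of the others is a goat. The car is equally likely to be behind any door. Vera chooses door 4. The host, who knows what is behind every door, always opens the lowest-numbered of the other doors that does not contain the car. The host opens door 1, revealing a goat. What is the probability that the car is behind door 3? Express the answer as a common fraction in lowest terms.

Consider each possible location of the car in turn.
If it is behind door 1 (prior 1/4): the host opened door 1, so this case is ruled out; weight (1/4)·0 = 0.
If it is behind any of doors 2, 3, and 4 (prior 1/4 each): door 1 is the lowest-numbered option available, probability 1; weight (1/4)·1 = 1/4 each.
The weights sum to 3/4.
So P(the car behind door 3 | the host opened door 1) = (1/4) / (3/4) = 1/3.

1/3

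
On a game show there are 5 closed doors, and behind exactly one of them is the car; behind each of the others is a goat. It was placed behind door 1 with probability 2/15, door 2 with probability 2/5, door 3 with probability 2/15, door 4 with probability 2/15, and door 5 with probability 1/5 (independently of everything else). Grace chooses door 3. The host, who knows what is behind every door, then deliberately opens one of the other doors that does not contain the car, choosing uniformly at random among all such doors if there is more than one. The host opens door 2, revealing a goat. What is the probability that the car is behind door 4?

Consider each possible location of the car in turn.
If it is behind either of doors 1 and 4 (prior 2/15 each): the host has 3 equally likely choices, so probability 1/3; weight (2/15)·(1/3) = 2/45 each.
If it is behind door 2 (prior 2/5): the host opened door 2, so this case is ruled out; weight (2/5)·0 = 0.
If it is behind door 3 (prior 2/15): the host has 4 equally likely choices, so probability 1/4; weight (2/15)·(1/4) = 1/30.
If it is behind door 5 (prior 1/5): the host has 3 equally likely choices, so probability 1/3; weight (1/5)·(1/3) = 1/15.
The weights sum to 17/90.
So P(the car behind door 4 | the host opened door 2) = (2/45) / (17/90) = 4/17.

4/17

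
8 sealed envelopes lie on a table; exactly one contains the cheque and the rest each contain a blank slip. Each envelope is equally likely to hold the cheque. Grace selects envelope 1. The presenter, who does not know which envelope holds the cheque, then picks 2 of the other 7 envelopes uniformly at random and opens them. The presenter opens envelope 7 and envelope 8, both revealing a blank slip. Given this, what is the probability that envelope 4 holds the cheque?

Apply Bayes' rule, conditioning on where the cheque actually is.
If it is in any of envelopes 1, 2, 3, 4, 5, and 6 (prior 1/8 each): the presenter picks exactly this set with probability 1/21 regardless, and none is the prize; weight (1/8)·(1/21) = 1/168 each.
If it is in either of envelopes 7 and 8 (prior 1/8 each): that envelope was opened and seen not to hold the prize — ruled out; weight (1/8)·0 = 0 each.
The weights sum to 1/28.
So P(the cheque in envelope 4 | the presenter opened envelope 7 and envelope 8) = (1/168) / (1/28) = 1/6.

1/6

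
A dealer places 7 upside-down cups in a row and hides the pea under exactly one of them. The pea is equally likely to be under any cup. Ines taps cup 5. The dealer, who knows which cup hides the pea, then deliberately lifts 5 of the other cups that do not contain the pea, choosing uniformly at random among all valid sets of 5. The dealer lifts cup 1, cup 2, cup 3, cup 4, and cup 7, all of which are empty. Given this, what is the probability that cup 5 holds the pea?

1/7

Apply Bayes' rule, conditioning on where the pea actually is.
If it is under any of cups 1, 2, 3, 4, and 7 (prior 1/7 each): that cup was opened and seen not to hold the prize — ruled out; weight (1/7)·0 = 0 each.
If it is under cup 5 (prior 1/7): the dealer has 6 equally likely choices, so probability 1/6; weight (1/7)·(1/6) = 1/42.
If it is under cup 6 (prior 1/7): the dealer has no choice, probability 1; weight (1/7)·1 = 1/7.
The weights sum to 1/6.
So P(the pea under cup 5 | the dealer opened cup 1, cup 2, cup 3, cup 4, and cup 7) = (1/42) / (1/6) = 1/7.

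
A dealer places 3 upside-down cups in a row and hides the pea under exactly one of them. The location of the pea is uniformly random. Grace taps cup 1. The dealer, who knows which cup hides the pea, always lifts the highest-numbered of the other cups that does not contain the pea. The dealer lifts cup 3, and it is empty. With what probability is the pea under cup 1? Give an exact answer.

Consider each possible location of the pea in turn.
If it is under either of cups 1 and 2 (prior 1/3 each): cup 3 is the highest-numbered option available, probability 1; weight (1/3)·1 = 1/3 each.
If it is under cup 3 (prior 1/3): the dealer opened cup 3, so this case is ruled out; weight (1/3)·0 = 0.
The weights sum to 2/3.
So P(the pea under cup 1 | the dealer opened cup 3) = (1/3) / (2/3) = 1/2.

1/2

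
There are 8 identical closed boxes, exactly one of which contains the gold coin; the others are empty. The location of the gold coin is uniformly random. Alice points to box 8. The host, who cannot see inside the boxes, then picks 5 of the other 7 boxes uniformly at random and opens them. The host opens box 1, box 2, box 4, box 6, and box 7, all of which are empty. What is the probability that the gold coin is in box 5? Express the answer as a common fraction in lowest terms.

Consider each possible location of the gold coin in turn.
If it is in any of boxes 1, 2, 4, 6, and 7 (prior 1/8 each): that box was opened and seen not to hold the prize — ruled out; weight (1/8)·0 = 0 each.
If it is in any of boxes 3, 5, and 8 (prior 1/8 each): the host picks exactly this set with probability 1/21 regardless, and none is the prize; weight (1/8)·(1/21) = 1/168 each.
The weights sum to 1/56.
So P(the gold coin in box 5 | the host opened box 1, box 2, box 4, box 6, and box 7) = (1/168) / (1/56) = 1/3.

1/3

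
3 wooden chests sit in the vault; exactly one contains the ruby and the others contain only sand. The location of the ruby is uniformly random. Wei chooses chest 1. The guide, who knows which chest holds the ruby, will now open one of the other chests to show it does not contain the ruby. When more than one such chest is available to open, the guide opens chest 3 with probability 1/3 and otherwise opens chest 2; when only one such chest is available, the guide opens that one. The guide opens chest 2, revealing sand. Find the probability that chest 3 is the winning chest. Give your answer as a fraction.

Condition on the true location of the ruby.
If it is in chest 1 (prior 1/3): chest 3 is available but not opened, probability 2/3; weight (1/3)·(2/3) = 2/9.
If it is in chest 2 (prior 1/3): the guide opened chest 2, so this case is ruled out; weight (1/3)·0 = 0.
If it is in chest 3 (prior 1/3): only chest 2 is available, probability 1; weight (1/3)·1 = 1/3.
The weights sum to 5/9.
So P(the ruby in chest 3 | the guide opened chest 2) = (1/3) / (5/9) = 3/5.

3/5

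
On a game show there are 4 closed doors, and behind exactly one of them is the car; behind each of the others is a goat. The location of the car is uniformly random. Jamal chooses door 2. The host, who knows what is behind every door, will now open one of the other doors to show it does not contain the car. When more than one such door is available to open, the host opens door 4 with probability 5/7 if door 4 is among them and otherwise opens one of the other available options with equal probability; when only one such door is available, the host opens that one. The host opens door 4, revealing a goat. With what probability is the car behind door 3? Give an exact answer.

Apply Bayes' rule, conditioning on where the car actually is.
If it is behind any of doors 1, 2, and 3 (prior 1/4 each): door 4 is available, opened with probability 5/7; weight (1/4)·(5/7) = 5/28 each.
If it is behind door 4 (prior 1/4): the host opened door 4, so this case is ruled out; weight (1/4)·0 = 0.
The weights sum to 15/28.
So P(the car behind door 3 | the host opened door 4) = (5/28) / (15/28) = 1/3.

1/3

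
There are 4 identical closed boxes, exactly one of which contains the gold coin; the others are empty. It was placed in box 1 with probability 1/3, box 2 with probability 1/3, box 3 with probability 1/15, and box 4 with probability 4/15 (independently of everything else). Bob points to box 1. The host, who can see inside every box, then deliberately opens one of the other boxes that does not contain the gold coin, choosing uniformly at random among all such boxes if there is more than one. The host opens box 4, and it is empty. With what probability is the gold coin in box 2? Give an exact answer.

15/28

Apply Bayes' rule, conditioning on where the gold coin actually is.
If it is in box 1 (prior 1/3): the host has 3 equally likely choices, so probability 1/3; weight (1/3)·(1/3) = 1/9.
If it is in box 2 (prior 1/3): the host has 2 equally likely choices, so probability 1/2; weight (1/3)·(1/2) = 1/6.
If it is in box 3 (prior 1/15): the host has 2 equally likely choices, so probability 1/2; weight (1/15)·(1/2) = 1/30.
If it is in box 4 (prior 4/15): the host opened box 4, so this case is ruled out; weight (4/15)·0 = 0.
The weights sum to 14/45.
So P(the gold coin in box 2 | the host opened box 4) = (1/6) / (14/45) = 15/28.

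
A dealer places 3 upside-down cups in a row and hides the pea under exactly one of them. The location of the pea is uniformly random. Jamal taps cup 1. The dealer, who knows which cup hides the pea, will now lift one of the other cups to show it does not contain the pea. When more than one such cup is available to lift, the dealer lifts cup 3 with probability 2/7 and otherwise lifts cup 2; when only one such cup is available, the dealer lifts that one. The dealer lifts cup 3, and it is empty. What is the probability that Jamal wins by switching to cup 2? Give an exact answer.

Condition on the true location of the pea.
If it is under cup 1 (prior 1/3): cup 3 is available, opened with probability 2/7; weight (1/3)·(2/7) = 2/21.
If it is under cup 2 (prior 1/3): only cup 3 is available, probability 1; weight (1/3)·1 = 1/3.
If it is under cup 3 (prior 1/3): the dealer opened cup 3, so this case is ruled out; weight (1/3)·0 = 0.
The weights sum to 3/7.
So P(the pea under cup 2 | the dealer opened cup 3) = (1/3) / (3/7) = 7/9.

7/9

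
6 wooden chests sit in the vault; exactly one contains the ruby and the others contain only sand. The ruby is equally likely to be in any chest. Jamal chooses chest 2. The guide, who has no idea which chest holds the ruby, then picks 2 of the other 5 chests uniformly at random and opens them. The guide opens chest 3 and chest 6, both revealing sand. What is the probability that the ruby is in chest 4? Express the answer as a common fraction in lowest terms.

Because the guide chose which chests to open without knowing where the ruby is, the choice is independent of the prize location. Learning that none of the 2 opened chests holds the ruby simply rules out those 2 locations and leaves the remaining 4 chests still equally likely by symmetry.
So P(the ruby in chest 4) = 1/4.

1/4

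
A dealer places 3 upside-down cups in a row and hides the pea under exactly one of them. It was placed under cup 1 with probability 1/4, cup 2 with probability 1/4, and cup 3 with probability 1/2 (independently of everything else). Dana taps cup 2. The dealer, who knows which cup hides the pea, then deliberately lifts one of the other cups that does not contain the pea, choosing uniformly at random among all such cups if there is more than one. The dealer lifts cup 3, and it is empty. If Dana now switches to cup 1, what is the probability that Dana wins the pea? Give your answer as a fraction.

Condition on the true location of the pea.
If it is under cup 1 (prior 1/4): the dealer has no choice, probability 1; weight (1/4)·1 = 1/4.
If it is under cup 2 (prior 1/4): the dealer has 2 equally likely choices, so probability 1/2; weight (1/4)·(1/2) = 1/8.
If it is under cup 3 (prior 1/2): the dealer opened cup 3, so this case is ruled out; weight (1/2)·0 = 0.
The weights sum to 3/8.
So P(the pea under cup 1 | the dealer opened cup 3) = (1/4) / (3/8) = 2/3.

2/3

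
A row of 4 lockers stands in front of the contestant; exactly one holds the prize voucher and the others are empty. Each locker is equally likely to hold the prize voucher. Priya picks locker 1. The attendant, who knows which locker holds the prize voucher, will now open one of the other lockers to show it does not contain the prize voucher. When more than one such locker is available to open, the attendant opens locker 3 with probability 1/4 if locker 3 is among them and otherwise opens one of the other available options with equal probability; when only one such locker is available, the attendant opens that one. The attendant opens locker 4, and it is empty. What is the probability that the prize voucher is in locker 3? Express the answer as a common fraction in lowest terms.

4/13

Condition on the true location of the prize voucher.
If it is in locker 1 (prior 1/4): locker 3 is available but not opened; locker 4 gets probability (1 − 1/4)/2 = 3/8; weight (1/4)·(3/8) = 3/32.
If it is in locker 2 (prior 1/4): locker 3 is available but not opened, probability 3/4; weight (1/4)·(3/4) = 3/16.
If it is in locker 3 (prior 1/4): locker 3 holds the prize so is unavailable; the attendant chooses uniformly among the 2 others, probability 1/2; weight (1/4)·(1/2) = 1/8.
If it is in locker 4 (prior 1/4): the attendant opened locker 4, so this case is ruled out; weight (1/4)·0 = 0.
The weights sum to 13/32.
So P(the prize voucher in locker 3 | the attendant opened locker 4) = (1/8) / (13/32) = 4/13.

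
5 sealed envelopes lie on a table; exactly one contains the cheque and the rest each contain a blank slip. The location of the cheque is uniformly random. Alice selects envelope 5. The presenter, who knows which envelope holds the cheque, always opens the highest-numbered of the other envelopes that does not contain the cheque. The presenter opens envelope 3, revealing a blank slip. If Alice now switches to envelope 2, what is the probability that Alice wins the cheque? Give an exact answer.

0

Condition on the true location of the cheque.
If it is in any of envelopes 1, 2, and 5 (prior 1/5 each): the presenter would have opened envelope 4 instead, probability 0; weight (1/5)·0 = 0 each.
If it is in envelope 3 (prior 1/5): the presenter opened envelope 3, so this case is ruled out; weight (1/5)·0 = 0.
If it is in envelope 4 (prior 1/5): envelope 3 is the highest-numbered option available, probability 1; weight (1/5)·1 = 1/5.
The weights sum to 1/5.
So P(the cheque in envelope 2 | the presenter opened envelope 3) = 0 / (1/5) = 0.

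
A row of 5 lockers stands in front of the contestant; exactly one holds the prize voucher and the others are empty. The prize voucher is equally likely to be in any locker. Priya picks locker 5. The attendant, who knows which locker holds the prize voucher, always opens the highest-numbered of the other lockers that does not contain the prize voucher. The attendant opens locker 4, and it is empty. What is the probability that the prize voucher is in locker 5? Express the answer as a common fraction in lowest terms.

Consider each possible location of the prize voucher in turn.
If it is in any of lockers 1, 2, 3, and 5 (prior 1/5 each): locker 4 is the highest-numbered option available, probability 1; weight (1/5)·1 = 1/5 each.
If it is in locker 4 (prior 1/5): the attendant opened locker 4, so this case is ruled out; weight (1/5)·0 = 0.
The weights sum to 4/5.
So P(the prize voucher in locker 5 | the attendant opened locker 4) = (1/5) / (4/5) = 1/4.

1/4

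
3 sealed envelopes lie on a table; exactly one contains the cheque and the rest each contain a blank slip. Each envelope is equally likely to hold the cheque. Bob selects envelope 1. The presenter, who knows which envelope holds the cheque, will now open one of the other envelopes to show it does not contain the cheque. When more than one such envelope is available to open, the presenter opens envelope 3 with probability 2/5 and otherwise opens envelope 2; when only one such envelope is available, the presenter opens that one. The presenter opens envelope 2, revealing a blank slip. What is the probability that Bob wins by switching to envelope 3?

5/8

Apply Bayes' rule, conditioning on where the cheque actually is.
If it is in envelope 1 (prior 1/3): envelope 3 is available but not opened, probability 3/5; weight (1/3)·(3/5) = 1/5.
If it is in envelope 2 (prior 1/3): the presenter opened envelope 2, so this case is ruled out; weight (1/3)·0 = 0.
If it is in envelope 3 (prior 1/3): only envelope 2 is available, probability 1; weight (1/3)·1 = 1/3.
The weights sum to 8/15.
So P(the cheque in envelope 3 | the presenter opened envelope 2) = (1/3) / (8/15) = 5/8.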